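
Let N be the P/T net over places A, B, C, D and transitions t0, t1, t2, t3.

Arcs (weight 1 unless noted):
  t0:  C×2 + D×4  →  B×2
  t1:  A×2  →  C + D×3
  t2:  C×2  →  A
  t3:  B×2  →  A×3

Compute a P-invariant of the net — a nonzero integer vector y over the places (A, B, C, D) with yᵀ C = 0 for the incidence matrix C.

y = (A:2, B:3, C:1, D:1)

Incidence matrix C (rows=places, cols=transitions):
       t0   t1   t2   t3
    A   0   -2    1    3
    B   2    0    0   -2
    C  -2    1   -2    0
    D  -4    3    0    0

Candidate y = [2, 3, 1, 1]; check y·C column-wise:
  col t0: 2·0 + 3·2 + 1·-2 + 1·-4 = 0
  col t1: 2·-2 + 3·0 + 1·1 + 1·3 = 0
  col t2: 2·1 + 3·0 + 1·-2 + 1·0 = 0
  col t3: 2·3 + 3·-2 + 1·0 + 1·0 = 0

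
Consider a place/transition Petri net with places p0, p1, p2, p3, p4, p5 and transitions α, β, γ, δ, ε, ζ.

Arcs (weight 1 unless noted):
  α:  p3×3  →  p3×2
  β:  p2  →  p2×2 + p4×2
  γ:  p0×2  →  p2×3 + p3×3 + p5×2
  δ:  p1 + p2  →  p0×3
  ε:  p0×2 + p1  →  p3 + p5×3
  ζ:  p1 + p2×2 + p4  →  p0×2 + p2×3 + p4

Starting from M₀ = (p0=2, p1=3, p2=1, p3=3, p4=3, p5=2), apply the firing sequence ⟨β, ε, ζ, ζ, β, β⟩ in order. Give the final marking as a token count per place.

(p0=4, p1=0, p2=6, p3=4, p4=9, p5=5)

step 1: fire β:  (p0=2, p1=3, p2=1, p3=3, p4=3, p5=2) → (p0=2, p1=3, p2=2, p3=3, p4=5, p5=2)
step 2: fire ε:  (p0=2, p1=3, p2=2, p3=3, p4=5, p5=2) → (p0=0, p1=2, p2=2, p3=4, p4=5, p5=5)
step 3: fire ζ:  (p0=0, p1=2, p2=2, p3=4, p4=5, p5=5) → (p0=2, p1=1, p2=3, p3=4, p4=5, p5=5)
step 4: fire ζ:  (p0=2, p1=1, p2=3, p3=4, p4=5, p5=5) → (p0=4, p1=0, p2=4, p3=4, p4=5, p5=5)
step 5: fire β:  (p0=4, p1=0, p2=4, p3=4, p4=5, p5=5) → (p0=4, p1=0, p2=5, p3=4, p4=7, p5=5)
step 6: fire β:  (p0=4, p1=0, p2=5, p3=4, p4=7, p5=5) → (p0=4, p1=0, p2=6, p3=4, p4=9, p5=5)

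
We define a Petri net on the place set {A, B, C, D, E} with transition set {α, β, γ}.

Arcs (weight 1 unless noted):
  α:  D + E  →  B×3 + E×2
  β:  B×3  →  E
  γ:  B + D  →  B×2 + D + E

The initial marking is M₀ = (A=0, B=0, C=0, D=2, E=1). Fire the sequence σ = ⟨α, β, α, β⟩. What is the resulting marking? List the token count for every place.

step 1: fire α:  (A=0, B=0, C=0, D=2, E=1) → (A=0, B=3, C=0, D=1, E=2)
step 2: fire β:  (A=0, B=3, C=0, D=1, E=2) → (A=0, B=0, C=0, D=1, E=3)
step 3: fire α:  (A=0, B=0, C=0, D=1, E=3) → (A=0, B=3, C=0, D=0, E=4)
step 4: fire β:  (A=0, B=3, C=0, D=0, E=4) → (A=0, B=0, C=0, D=0, E=5)

(A=0, B=0, C=0, D=0, E=5)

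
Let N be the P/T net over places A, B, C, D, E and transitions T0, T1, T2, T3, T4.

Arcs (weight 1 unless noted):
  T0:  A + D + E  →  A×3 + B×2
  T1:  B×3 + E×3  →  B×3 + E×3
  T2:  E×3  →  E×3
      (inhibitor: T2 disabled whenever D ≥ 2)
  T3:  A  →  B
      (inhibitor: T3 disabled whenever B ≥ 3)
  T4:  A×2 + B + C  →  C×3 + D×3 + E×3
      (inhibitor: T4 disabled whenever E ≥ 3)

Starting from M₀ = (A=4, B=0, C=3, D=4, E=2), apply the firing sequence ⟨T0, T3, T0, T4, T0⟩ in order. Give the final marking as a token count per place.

(A=7, B=6, C=5, D=4, E=2)

step 1: fire T0:  (A=4, B=0, C=3, D=4, E=2) → (A=6, B=2, C=3, D=3, E=1)
step 2: fire T3:  (A=6, B=2, C=3, D=3, E=1) → (A=5, B=3, C=3, D=3, E=1)
step 3: fire T0:  (A=5, B=3, C=3, D=3, E=1) → (A=7, B=5, C=3, D=2, E=0)
step 4: fire T4:  (A=7, B=5, C=3, D=2, E=0) → (A=5, B=4, C=5, D=5, E=3)
step 5: fire T0:  (A=5, B=4, C=5, D=5, E=3) → (A=7, B=6, C=5, D=4, E=2)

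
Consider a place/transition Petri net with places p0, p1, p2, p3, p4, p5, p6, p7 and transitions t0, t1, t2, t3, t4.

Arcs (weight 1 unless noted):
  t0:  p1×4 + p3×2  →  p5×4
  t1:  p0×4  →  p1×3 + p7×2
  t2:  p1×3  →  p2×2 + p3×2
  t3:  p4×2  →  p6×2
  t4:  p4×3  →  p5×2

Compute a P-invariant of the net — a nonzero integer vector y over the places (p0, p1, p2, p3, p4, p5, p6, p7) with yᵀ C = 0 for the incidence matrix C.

Incidence matrix C (rows=places, cols=transitions):
       t0   t1   t2   t3   t4
   p0   0   -4    0    0    0
   p1  -4    3   -3    0    0
   p2   0    0    2    0    0
   p3  -2    0    2    0    0
   p4   0    0    0   -2   -3
   p5   4    0    0    0    2
   p6   0    0    0    2    0
   p7   0    2    0    0    0

Candidate y = [3, 4, 14, -8, 0, 0, 0, 0]; check y·C column-wise:
  col t0: 3·0 + 4·-4 + 14·0 + -8·-2 + 0·4 = 0
  col t1: 3·-4 + 4·3 + 14·0 + -8·0 + 0·2 = 0
  col t2: 3·0 + 4·-3 + 14·2 + -8·2 = 0
  col t3: 3·0 + 4·0 + 14·0 + -8·0 + 0·-2 + 0·2 = 0
  col t4: 3·0 + 4·0 + 14·0 + -8·0 + 0·-3 + 0·2 = 0

y = (p0:3, p1:4, p2:14, p3:-8, p4:0, p5:0, p6:0, p7:0)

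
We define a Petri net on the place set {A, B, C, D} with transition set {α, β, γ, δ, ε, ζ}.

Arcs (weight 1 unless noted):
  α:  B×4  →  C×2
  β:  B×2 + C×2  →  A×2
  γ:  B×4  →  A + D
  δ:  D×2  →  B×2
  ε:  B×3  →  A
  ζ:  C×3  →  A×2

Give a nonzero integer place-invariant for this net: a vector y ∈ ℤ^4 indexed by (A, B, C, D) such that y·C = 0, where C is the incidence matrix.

Incidence matrix C (rows=places, cols=transitions):
        α    β    γ    δ    ε    ζ
    A   0    2    1    0    1    2
    B  -4   -2   -4    2   -3    0
    C   2   -2    0    0    0   -3
    D   0    0    1   -2    0    0

Candidate y = [3, 1, 2, 1]; check y·C column-wise:
  col α: 3·0 + 1·-4 + 2·2 + 1·0 = 0
  col β: 3·2 + 1·-2 + 2·-2 + 1·0 = 0
  col γ: 3·1 + 1·-4 + 2·0 + 1·1 = 0
  col δ: 3·0 + 1·2 + 2·0 + 1·-2 = 0
  col ε: 3·1 + 1·-3 + 2·0 + 1·0 = 0
  col ζ: 3·2 + 1·0 + 2·-3 + 1·0 = 0

y = (A:3, B:1, C:2, D:1)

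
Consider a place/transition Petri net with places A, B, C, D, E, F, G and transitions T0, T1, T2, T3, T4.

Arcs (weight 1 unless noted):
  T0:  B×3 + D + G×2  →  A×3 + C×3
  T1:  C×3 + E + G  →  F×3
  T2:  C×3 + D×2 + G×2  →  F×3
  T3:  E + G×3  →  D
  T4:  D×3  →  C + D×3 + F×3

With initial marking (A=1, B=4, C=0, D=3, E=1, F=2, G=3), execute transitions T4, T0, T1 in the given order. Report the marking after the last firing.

(A=4, B=1, C=1, D=2, E=0, F=8, G=0)

step 1: fire T4:  (A=1, B=4, C=0, D=3, E=1, F=2, G=3) → (A=1, B=4, C=1, D=3, E=1, F=5, G=3)
step 2: fire T0:  (A=1, B=4, C=1, D=3, E=1, F=5, G=3) → (A=4, B=1, C=4, D=2, E=1, F=5, G=1)
step 3: fire T1:  (A=4, B=1, C=4, D=2, E=1, F=5, G=1) → (A=4, B=1, C=1, D=2, E=0, F=8, G=0)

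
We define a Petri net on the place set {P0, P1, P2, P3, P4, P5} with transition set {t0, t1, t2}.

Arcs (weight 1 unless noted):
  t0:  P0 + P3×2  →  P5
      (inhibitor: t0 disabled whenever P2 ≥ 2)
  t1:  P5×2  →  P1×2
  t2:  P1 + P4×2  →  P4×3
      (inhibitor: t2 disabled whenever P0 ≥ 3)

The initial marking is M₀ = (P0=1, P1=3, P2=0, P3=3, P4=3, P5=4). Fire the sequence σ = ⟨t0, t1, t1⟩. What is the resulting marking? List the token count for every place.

step 1: fire t0:  (P0=1, P1=3, P2=0, P3=3, P4=3, P5=4) → (P0=0, P1=3, P2=0, P3=1, P4=3, P5=5)
step 2: fire t1:  (P0=0, P1=3, P2=0, P3=1, P4=3, P5=5) → (P0=0, P1=5, P2=0, P3=1, P4=3, P5=3)
step 3: fire t1:  (P0=0, P1=5, P2=0, P3=1, P4=3, P5=3) → (P0=0, P1=7, P2=0, P3=1, P4=3, P5=1)

(P0=0, P1=7, P2=0, P3=1, P4=3, P5=1)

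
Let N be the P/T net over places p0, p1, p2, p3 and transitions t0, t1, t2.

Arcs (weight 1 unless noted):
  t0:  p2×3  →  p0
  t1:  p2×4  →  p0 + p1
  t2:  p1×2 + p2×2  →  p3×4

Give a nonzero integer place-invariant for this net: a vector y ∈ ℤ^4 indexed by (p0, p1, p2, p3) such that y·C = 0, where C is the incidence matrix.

y = (p0:3, p1:1, p2:1, p3:1)

Incidence matrix C (rows=places, cols=transitions):
       t0   t1   t2
   p0   1    1    0
   p1   0    1   -2
   p2  -3   -4   -2
   p3   0    0    4

Candidate y = [3, 1, 1, 1]; check y·C column-wise:
  col t0: 3·1 + 1·0 + 1·-3 + 1·0 = 0
  col t1: 3·1 + 1·1 + 1·-4 + 1·0 = 0
  col t2: 3·0 + 1·-2 + 1·-2 + 1·4 = 0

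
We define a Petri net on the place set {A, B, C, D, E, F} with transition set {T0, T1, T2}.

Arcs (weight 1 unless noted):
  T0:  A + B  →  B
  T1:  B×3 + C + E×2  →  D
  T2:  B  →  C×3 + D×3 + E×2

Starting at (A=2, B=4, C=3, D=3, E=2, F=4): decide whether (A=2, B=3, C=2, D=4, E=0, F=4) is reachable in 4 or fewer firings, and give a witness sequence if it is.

depth 0: 1 marking
depth 1: 4 markings reached so far
depth 2: 9 markings reached so far
depth 3: 14 markings reached so far
depth 4: 18 markings reached so far
target is not among the 18 markings reachable within 4 steps

NO — not reachable within 4 firings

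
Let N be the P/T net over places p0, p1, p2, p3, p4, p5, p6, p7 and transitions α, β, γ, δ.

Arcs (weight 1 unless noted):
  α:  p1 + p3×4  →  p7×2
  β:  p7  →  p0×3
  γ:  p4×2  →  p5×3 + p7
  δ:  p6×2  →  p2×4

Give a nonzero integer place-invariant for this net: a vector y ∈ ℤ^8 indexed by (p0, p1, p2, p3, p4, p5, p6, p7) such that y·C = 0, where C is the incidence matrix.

y = (p0:0, p1:4, p2:0, p3:-1, p4:0, p5:0, p6:0, p7:0)

Incidence matrix C (rows=places, cols=transitions):
        α    β    γ    δ
   p0   0    3    0    0
   p1  -1    0    0    0
   p2   0    0    0    4
   p3  -4    0    0    0
   p4   0    0   -2    0
   p5   0    0    3    0
   p6   0    0    0   -2
   p7   2   -1    1    0

Candidate y = [0, 4, 0, -1, 0, 0, 0, 0]; check y·C column-wise:
  col α: 4·-1 + -1·-4 + 0·2 = 0
  col β: 0·3 + 4·0 + -1·0 + 0·-1 = 0
  col γ: 4·0 + -1·0 + 0·-2 + 0·3 + 0·1 = 0
  col δ: 4·0 + 0·4 + -1·0 + 0·-2 = 0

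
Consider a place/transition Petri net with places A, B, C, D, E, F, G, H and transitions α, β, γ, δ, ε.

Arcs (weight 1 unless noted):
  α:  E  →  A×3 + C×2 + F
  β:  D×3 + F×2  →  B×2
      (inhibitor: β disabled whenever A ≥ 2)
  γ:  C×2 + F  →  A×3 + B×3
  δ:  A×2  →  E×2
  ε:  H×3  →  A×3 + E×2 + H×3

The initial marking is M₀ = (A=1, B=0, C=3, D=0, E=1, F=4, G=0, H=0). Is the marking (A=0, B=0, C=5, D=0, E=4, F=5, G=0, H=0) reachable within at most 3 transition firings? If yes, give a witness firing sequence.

YES — reachable via ⟨α, δ, δ⟩ (3 firings)

step 1: fire α:  (A=1, B=0, C=3, D=0, E=1, F=4, G=0, H=0) → (A=4, B=0, C=5, D=0, E=0, F=5, G=0, H=0)
step 2: fire δ:  (A=4, B=0, C=5, D=0, E=0, F=5, G=0, H=0) → (A=2, B=0, C=5, D=0, E=2, F=5, G=0, H=0)
step 3: fire δ:  (A=2, B=0, C=5, D=0, E=2, F=5, G=0, H=0) → (A=0, B=0, C=5, D=0, E=4, F=5, G=0, H=0)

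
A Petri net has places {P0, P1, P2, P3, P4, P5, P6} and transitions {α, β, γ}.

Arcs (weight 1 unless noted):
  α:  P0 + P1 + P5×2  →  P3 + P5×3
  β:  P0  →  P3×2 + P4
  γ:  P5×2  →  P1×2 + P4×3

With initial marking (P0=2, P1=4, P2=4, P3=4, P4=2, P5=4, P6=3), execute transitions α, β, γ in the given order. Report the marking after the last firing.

(P0=0, P1=5, P2=4, P3=7, P4=6, P5=3, P6=3)

step 1: fire α:  (P0=2, P1=4, P2=4, P3=4, P4=2, P5=4, P6=3) → (P0=1, P1=3, P2=4, P3=5, P4=2, P5=5, P6=3)
step 2: fire β:  (P0=1, P1=3, P2=4, P3=5, P4=2, P5=5, P6=3) → (P0=0, P1=3, P2=4, P3=7, P4=3, P5=5, P6=3)
step 3: fire γ:  (P0=0, P1=3, P2=4, P3=7, P4=3, P5=5, P6=3) → (P0=0, P1=5, P2=4, P3=7, P4=6, P5=3, P6=3)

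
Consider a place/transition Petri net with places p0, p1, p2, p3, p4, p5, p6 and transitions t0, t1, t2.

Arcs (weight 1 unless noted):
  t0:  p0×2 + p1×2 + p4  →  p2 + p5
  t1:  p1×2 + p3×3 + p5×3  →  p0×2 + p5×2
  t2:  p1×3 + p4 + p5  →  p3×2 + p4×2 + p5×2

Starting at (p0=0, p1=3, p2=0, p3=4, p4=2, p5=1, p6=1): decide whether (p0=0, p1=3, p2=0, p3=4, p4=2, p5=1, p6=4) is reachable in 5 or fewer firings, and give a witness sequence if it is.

NO — not reachable within 5 firings

depth 0: 1 marking
depth 1: 2 markings reached so far
depth 2: 2 markings reached so far
(frontier empty at depth 2; search complete)
target is not among the 2 markings reachable within 5 steps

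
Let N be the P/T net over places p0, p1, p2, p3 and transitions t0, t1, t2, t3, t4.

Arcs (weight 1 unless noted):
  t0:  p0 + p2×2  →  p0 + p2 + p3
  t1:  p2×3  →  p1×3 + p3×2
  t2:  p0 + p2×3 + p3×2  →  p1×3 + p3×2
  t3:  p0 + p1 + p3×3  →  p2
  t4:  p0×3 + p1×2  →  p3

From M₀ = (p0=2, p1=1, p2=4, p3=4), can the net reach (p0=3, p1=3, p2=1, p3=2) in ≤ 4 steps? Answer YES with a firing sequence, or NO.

depth 0: 1 marking
depth 1: 5 markings reached so far
depth 2: 11 markings reached so far
depth 3: 16 markings reached so far
depth 4: 21 markings reached so far
target is not among the 21 markings reachable within 4 steps

NO — not reachable within 4 firings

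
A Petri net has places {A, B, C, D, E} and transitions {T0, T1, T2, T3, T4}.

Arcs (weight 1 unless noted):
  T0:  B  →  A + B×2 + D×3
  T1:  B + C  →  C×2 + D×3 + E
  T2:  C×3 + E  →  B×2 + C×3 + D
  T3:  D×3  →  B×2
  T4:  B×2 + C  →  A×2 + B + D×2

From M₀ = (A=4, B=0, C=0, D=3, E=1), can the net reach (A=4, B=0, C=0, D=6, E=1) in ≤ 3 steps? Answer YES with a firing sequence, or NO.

NO — not reachable within 3 firings

depth 0: 1 marking
depth 1: 2 markings reached so far
depth 2: 3 markings reached so far
depth 3: 5 markings reached so far
target is not among the 5 markings reachable within 3 steps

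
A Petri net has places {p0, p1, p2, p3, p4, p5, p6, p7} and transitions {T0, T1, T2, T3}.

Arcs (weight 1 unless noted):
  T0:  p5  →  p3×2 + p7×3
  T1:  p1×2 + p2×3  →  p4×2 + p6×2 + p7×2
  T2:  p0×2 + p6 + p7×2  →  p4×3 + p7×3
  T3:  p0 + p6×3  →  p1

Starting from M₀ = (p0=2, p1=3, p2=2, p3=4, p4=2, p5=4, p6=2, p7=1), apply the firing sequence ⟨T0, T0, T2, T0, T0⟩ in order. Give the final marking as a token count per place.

step 1: fire T0:  (p0=2, p1=3, p2=2, p3=4, p4=2, p5=4, p6=2, p7=1) → (p0=2, p1=3, p2=2, p3=6, p4=2, p5=3, p6=2, p7=4)
step 2: fire T0:  (p0=2, p1=3, p2=2, p3=6, p4=2, p5=3, p6=2, p7=4) → (p0=2, p1=3, p2=2, p3=8, p4=2, p5=2, p6=2, p7=7)
step 3: fire T2:  (p0=2, p1=3, p2=2, p3=8, p4=2, p5=2, p6=2, p7=7) → (p0=0, p1=3, p2=2, p3=8, p4=5, p5=2, p6=1, p7=8)
step 4: fire T0:  (p0=0, p1=3, p2=2, p3=8, p4=5, p5=2, p6=1, p7=8) → (p0=0, p1=3, p2=2, p3=10, p4=5, p5=1, p6=1, p7=11)
step 5: fire T0:  (p0=0, p1=3, p2=2, p3=10, p4=5, p5=1, p6=1, p7=11) → (p0=0, p1=3, p2=2, p3=12, p4=5, p5=0, p6=1, p7=14)

(p0=0, p1=3, p2=2, p3=12, p4=5, p5=0, p6=1, p7=14)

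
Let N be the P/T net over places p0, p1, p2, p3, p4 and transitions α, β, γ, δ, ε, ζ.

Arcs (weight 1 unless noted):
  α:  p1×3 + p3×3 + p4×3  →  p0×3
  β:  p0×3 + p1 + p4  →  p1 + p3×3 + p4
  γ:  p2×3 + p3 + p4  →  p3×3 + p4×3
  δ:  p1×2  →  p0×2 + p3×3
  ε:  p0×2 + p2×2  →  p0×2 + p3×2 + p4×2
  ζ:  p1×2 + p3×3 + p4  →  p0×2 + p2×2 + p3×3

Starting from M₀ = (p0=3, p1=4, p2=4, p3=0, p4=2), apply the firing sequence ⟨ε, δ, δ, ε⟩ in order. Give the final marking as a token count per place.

(p0=7, p1=0, p2=0, p3=10, p4=6)

step 1: fire ε:  (p0=3, p1=4, p2=4, p3=0, p4=2) → (p0=3, p1=4, p2=2, p3=2, p4=4)
step 2: fire δ:  (p0=3, p1=4, p2=2, p3=2, p4=4) → (p0=5, p1=2, p2=2, p3=5, p4=4)
step 3: fire δ:  (p0=5, p1=2, p2=2, p3=5, p4=4) → (p0=7, p1=0, p2=2, p3=8, p4=4)
step 4: fire ε:  (p0=7, p1=0, p2=2, p3=8, p4=4) → (p0=7, p1=0, p2=0, p3=10, p4=6)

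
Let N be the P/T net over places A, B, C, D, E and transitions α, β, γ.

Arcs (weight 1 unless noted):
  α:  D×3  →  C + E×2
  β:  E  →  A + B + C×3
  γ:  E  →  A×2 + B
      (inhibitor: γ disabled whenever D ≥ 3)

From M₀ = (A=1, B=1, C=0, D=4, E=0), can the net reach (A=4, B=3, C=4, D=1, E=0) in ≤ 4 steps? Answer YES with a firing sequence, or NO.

YES — reachable via ⟨α, β, γ⟩ (3 firings)

step 1: fire α:  (A=1, B=1, C=0, D=4, E=0) → (A=1, B=1, C=1, D=1, E=2)
step 2: fire β:  (A=1, B=1, C=1, D=1, E=2) → (A=2, B=2, C=4, D=1, E=1)
step 3: fire γ:  (A=2, B=2, C=4, D=1, E=1) → (A=4, B=3, C=4, D=1, E=0)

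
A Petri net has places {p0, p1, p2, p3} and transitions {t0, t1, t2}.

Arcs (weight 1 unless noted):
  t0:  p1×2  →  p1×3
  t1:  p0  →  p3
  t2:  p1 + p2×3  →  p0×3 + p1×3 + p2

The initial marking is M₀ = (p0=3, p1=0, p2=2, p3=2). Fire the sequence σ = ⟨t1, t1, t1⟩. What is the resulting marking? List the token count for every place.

(p0=0, p1=0, p2=2, p3=5)

step 1: fire t1:  (p0=3, p1=0, p2=2, p3=2) → (p0=2, p1=0, p2=2, p3=3)
step 2: fire t1:  (p0=2, p1=0, p2=2, p3=3) → (p0=1, p1=0, p2=2, p3=4)
step 3: fire t1:  (p0=1, p1=0, p2=2, p3=4) → (p0=0, p1=0, p2=2, p3=5)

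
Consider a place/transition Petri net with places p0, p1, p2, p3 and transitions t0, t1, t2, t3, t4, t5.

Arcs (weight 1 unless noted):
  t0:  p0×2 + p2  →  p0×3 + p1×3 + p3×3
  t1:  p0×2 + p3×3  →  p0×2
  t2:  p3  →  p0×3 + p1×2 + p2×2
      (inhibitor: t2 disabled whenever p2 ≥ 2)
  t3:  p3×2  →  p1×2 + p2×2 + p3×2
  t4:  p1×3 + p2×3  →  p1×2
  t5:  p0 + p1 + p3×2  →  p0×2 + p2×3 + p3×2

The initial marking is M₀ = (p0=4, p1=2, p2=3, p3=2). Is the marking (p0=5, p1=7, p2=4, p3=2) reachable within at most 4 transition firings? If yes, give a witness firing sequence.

step 1: fire t0:  (p0=4, p1=2, p2=3, p3=2) → (p0=5, p1=5, p2=2, p3=5)
step 2: fire t1:  (p0=5, p1=5, p2=2, p3=5) → (p0=5, p1=5, p2=2, p3=2)
step 3: fire t3:  (p0=5, p1=5, p2=2, p3=2) → (p0=5, p1=7, p2=4, p3=2)

YES — reachable via ⟨t0, t1, t3⟩ (3 firings)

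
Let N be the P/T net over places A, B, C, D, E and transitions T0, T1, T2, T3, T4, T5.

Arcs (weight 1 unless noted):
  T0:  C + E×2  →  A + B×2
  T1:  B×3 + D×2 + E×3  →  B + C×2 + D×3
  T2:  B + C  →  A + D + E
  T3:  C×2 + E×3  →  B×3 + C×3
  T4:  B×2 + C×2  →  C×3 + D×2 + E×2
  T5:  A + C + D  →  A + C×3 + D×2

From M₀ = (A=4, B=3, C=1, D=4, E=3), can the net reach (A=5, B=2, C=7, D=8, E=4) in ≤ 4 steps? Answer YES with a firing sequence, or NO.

NO — not reachable within 4 firings

depth 0: 1 marking
depth 1: 5 markings reached so far
depth 2: 12 markings reached so far
depth 3: 25 markings reached so far
depth 4: 49 markings reached so far
target is not among the 49 markings reachable within 4 steps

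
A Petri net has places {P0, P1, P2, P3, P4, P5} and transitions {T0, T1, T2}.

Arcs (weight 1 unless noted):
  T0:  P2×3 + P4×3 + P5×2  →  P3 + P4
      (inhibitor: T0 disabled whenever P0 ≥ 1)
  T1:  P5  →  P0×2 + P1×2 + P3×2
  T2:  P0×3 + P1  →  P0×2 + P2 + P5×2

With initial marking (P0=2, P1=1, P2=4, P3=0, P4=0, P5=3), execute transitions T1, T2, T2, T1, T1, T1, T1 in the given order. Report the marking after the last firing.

(P0=10, P1=9, P2=6, P3=10, P4=0, P5=2)

step 1: fire T1:  (P0=2, P1=1, P2=4, P3=0, P4=0, P5=3) → (P0=4, P1=3, P2=4, P3=2, P4=0, P5=2)
step 2: fire T2:  (P0=4, P1=3, P2=4, P3=2, P4=0, P5=2) → (P0=3, P1=2, P2=5, P3=2, P4=0, P5=4)
step 3: fire T2:  (P0=3, P1=2, P2=5, P3=2, P4=0, P5=4) → (P0=2, P1=1, P2=6, P3=2, P4=0, P5=6)
step 4: fire T1:  (P0=2, P1=1, P2=6, P3=2, P4=0, P5=6) → (P0=4, P1=3, P2=6, P3=4, P4=0, P5=5)
step 5: fire T1:  (P0=4, P1=3, P2=6, P3=4, P4=0, P5=5) → (P0=6, P1=5, P2=6, P3=6, P4=0, P5=4)
step 6: fire T1:  (P0=6, P1=5, P2=6, P3=6, P4=0, P5=4) → (P0=8, P1=7, P2=6, P3=8, P4=0, P5=3)
step 7: fire T1:  (P0=8, P1=7, P2=6, P3=8, P4=0, P5=3) → (P0=10, P1=9, P2=6, P3=10, P4=0, P5=2)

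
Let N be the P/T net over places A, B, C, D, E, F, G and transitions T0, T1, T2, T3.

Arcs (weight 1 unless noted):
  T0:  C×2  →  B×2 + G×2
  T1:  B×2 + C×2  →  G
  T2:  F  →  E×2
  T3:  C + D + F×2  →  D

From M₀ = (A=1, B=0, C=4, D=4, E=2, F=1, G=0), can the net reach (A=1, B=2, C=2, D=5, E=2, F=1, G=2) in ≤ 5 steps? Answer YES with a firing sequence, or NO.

depth 0: 1 marking
depth 1: 3 markings reached so far
depth 2: 6 markings reached so far
depth 3: 8 markings reached so far
depth 4: 8 markings reached so far
(frontier empty at depth 4; search complete)
target is not among the 8 markings reachable within 5 steps

NO — not reachable within 5 firings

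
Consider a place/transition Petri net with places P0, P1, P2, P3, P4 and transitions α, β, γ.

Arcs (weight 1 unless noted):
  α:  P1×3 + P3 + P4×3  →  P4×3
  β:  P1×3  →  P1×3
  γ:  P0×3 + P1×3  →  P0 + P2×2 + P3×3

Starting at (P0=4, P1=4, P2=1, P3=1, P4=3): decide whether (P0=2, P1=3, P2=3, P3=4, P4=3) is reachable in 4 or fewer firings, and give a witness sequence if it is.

depth 0: 1 marking
depth 1: 3 markings reached so far
depth 2: 3 markings reached so far
(frontier empty at depth 2; search complete)
target is not among the 3 markings reachable within 4 steps

NO — not reachable within 4 firings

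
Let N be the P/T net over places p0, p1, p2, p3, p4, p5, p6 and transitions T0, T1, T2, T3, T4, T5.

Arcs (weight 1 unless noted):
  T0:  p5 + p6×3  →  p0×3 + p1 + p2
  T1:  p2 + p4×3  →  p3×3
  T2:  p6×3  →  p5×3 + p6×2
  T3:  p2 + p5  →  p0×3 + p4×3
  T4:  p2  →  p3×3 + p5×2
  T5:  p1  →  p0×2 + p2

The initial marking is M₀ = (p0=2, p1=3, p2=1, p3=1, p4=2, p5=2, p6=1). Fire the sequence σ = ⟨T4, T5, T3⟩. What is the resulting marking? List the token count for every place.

step 1: fire T4:  (p0=2, p1=3, p2=1, p3=1, p4=2, p5=2, p6=1) → (p0=2, p1=3, p2=0, p3=4, p4=2, p5=4, p6=1)
step 2: fire T5:  (p0=2, p1=3, p2=0, p3=4, p4=2, p5=4, p6=1) → (p0=4, p1=2, p2=1, p3=4, p4=2, p5=4, p6=1)
step 3: fire T3:  (p0=4, p1=2, p2=1, p3=4, p4=2, p5=4, p6=1) → (p0=7, p1=2, p2=0, p3=4, p4=5, p5=3, p6=1)

(p0=7, p1=2, p2=0, p3=4, p4=5, p5=3, p6=1)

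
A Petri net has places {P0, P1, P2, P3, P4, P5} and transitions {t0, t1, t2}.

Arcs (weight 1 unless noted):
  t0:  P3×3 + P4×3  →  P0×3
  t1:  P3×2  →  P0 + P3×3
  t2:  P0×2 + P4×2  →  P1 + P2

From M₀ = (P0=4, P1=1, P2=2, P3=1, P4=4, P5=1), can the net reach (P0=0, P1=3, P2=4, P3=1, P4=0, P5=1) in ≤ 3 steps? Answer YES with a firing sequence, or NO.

step 1: fire t2:  (P0=4, P1=1, P2=2, P3=1, P4=4, P5=1) → (P0=2, P1=2, P2=3, P3=1, P4=2, P5=1)
step 2: fire t2:  (P0=2, P1=2, P2=3, P3=1, P4=2, P5=1) → (P0=0, P1=3, P2=4, P3=1, P4=0, P5=1)

YES — reachable via ⟨t2, t2⟩ (2 firings)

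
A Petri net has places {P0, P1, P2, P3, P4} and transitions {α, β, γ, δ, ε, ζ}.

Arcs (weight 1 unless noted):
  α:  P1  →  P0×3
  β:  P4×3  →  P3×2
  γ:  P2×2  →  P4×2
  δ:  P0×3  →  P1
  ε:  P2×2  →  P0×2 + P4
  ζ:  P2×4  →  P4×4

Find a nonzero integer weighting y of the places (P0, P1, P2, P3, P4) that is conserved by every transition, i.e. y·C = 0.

y = (P0:1, P1:3, P2:2, P3:3, P4:2)

Incidence matrix C (rows=places, cols=transitions):
        α    β    γ    δ    ε    ζ
   P0   3    0    0   -3    2    0
   P1  -1    0    0    1    0    0
   P2   0    0   -2    0   -2   -4
   P3   0    2    0    0    0    0
   P4   0   -3    2    0    1    4

Candidate y = [1, 3, 2, 3, 2]; check y·C column-wise:
  col α: 1·3 + 3·-1 + 2·0 + 3·0 + 2·0 = 0
  col β: 1·0 + 3·0 + 2·0 + 3·2 + 2·-3 = 0
  col γ: 1·0 + 3·0 + 2·-2 + 3·0 + 2·2 = 0
  col δ: 1·-3 + 3·1 + 2·0 + 3·0 + 2·0 = 0
  col ε: 1·2 + 3·0 + 2·-2 + 3·0 + 2·1 = 0
  col ζ: 1·0 + 3·0 + 2·-4 + 3·0 + 2·4 = 0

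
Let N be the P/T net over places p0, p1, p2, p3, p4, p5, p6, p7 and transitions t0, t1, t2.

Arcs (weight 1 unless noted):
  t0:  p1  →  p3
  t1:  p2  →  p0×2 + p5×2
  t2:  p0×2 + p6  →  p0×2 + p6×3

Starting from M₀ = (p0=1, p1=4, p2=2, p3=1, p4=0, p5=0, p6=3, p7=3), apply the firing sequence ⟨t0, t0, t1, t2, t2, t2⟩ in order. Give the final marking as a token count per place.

step 1: fire t0:  (p0=1, p1=4, p2=2, p3=1, p4=0, p5=0, p6=3, p7=3) → (p0=1, p1=3, p2=2, p3=2, p4=0, p5=0, p6=3, p7=3)
step 2: fire t0:  (p0=1, p1=3, p2=2, p3=2, p4=0, p5=0, p6=3, p7=3) → (p0=1, p1=2, p2=2, p3=3, p4=0, p5=0, p6=3, p7=3)
step 3: fire t1:  (p0=1, p1=2, p2=2, p3=3, p4=0, p5=0, p6=3, p7=3) → (p0=3, p1=2, p2=1, p3=3, p4=0, p5=2, p6=3, p7=3)
step 4: fire t2:  (p0=3, p1=2, p2=1, p3=3, p4=0, p5=2, p6=3, p7=3) → (p0=3, p1=2, p2=1, p3=3, p4=0, p5=2, p6=5, p7=3)
step 5: fire t2:  (p0=3, p1=2, p2=1, p3=3, p4=0, p5=2, p6=5, p7=3) → (p0=3, p1=2, p2=1, p3=3, p4=0, p5=2, p6=7, p7=3)
step 6: fire t2:  (p0=3, p1=2, p2=1, p3=3, p4=0, p5=2, p6=7, p7=3) → (p0=3, p1=2, p2=1, p3=3, p4=0, p5=2, p6=9, p7=3)

(p0=3, p1=2, p2=1, p3=3, p4=0, p5=2, p6=9, p7=3)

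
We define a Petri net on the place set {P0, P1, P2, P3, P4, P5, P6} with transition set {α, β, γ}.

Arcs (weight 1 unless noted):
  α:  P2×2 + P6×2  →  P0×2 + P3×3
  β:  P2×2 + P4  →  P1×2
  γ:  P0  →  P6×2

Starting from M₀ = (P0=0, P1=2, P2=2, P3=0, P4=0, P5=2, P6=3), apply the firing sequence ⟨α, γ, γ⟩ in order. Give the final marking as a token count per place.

(P0=0, P1=2, P2=0, P3=3, P4=0, P5=2, P6=5)

step 1: fire α:  (P0=0, P1=2, P2=2, P3=0, P4=0, P5=2, P6=3) → (P0=2, P1=2, P2=0, P3=3, P4=0, P5=2, P6=1)
step 2: fire γ:  (P0=2, P1=2, P2=0, P3=3, P4=0, P5=2, P6=1) → (P0=1, P1=2, P2=0, P3=3, P4=0, P5=2, P6=3)
step 3: fire γ:  (P0=1, P1=2, P2=0, P3=3, P4=0, P5=2, P6=3) → (P0=0, P1=2, P2=0, P3=3, P4=0, P5=2, P6=5)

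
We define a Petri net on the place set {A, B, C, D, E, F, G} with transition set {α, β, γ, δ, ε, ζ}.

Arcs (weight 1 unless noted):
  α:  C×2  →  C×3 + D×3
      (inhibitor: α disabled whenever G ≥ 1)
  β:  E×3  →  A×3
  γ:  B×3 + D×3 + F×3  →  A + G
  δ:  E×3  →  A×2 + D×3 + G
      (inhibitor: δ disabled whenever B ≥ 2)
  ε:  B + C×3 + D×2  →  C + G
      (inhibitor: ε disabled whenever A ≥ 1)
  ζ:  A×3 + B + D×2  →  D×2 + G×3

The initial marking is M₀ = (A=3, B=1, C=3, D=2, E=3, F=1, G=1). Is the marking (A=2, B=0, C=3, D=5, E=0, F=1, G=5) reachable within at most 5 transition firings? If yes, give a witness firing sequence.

YES — reachable via ⟨δ, ζ⟩ (2 firings)

step 1: fire δ:  (A=3, B=1, C=3, D=2, E=3, F=1, G=1) → (A=5, B=1, C=3, D=5, E=0, F=1, G=2)
step 2: fire ζ:  (A=5, B=1, C=3, D=5, E=0, F=1, G=2) → (A=2, B=0, C=3, D=5, E=0, F=1, G=5)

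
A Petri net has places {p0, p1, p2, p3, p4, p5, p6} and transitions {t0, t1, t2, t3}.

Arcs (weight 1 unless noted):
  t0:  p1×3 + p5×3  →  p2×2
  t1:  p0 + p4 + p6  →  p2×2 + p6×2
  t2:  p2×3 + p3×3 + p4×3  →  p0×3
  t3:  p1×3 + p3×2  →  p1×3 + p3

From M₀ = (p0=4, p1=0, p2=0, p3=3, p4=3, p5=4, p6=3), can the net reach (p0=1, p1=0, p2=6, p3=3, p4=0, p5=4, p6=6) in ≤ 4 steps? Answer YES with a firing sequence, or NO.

YES — reachable via ⟨t1, t1, t1⟩ (3 firings)

step 1: fire t1:  (p0=4, p1=0, p2=0, p3=3, p4=3, p5=4, p6=3) → (p0=3, p1=0, p2=2, p3=3, p4=2, p5=4, p6=4)
step 2: fire t1:  (p0=3, p1=0, p2=2, p3=3, p4=2, p5=4, p6=4) → (p0=2, p1=0, p2=4, p3=3, p4=1, p5=4, p6=5)
step 3: fire t1:  (p0=2, p1=0, p2=4, p3=3, p4=1, p5=4, p6=5) → (p0=1, p1=0, p2=6, p3=3, p4=0, p5=4, p6=6)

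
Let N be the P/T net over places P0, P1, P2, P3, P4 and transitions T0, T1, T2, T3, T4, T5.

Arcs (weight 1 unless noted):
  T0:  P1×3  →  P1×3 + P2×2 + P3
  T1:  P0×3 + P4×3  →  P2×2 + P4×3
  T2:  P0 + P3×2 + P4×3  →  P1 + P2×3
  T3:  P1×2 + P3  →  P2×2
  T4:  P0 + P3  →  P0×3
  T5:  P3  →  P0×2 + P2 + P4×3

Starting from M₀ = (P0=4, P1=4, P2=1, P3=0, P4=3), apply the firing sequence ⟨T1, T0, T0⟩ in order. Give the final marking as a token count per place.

(P0=1, P1=4, P2=7, P3=2, P4=3)

step 1: fire T1:  (P0=4, P1=4, P2=1, P3=0, P4=3) → (P0=1, P1=4, P2=3, P3=0, P4=3)
step 2: fire T0:  (P0=1, P1=4, P2=3, P3=0, P4=3) → (P0=1, P1=4, P2=5, P3=1, P4=3)
step 3: fire T0:  (P0=1, P1=4, P2=5, P3=1, P4=3) → (P0=1, P1=4, P2=7, P3=2, P4=3)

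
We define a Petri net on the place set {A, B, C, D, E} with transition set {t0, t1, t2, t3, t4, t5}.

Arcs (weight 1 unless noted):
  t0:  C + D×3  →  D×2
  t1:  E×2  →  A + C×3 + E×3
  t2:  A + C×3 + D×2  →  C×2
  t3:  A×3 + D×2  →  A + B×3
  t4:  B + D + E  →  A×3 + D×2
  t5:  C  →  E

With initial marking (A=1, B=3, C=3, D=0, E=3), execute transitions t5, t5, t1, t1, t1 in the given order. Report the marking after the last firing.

step 1: fire t5:  (A=1, B=3, C=3, D=0, E=3) → (A=1, B=3, C=2, D=0, E=4)
step 2: fire t5:  (A=1, B=3, C=2, D=0, E=4) → (A=1, B=3, C=1, D=0, E=5)
step 3: fire t1:  (A=1, B=3, C=1, D=0, E=5) → (A=2, B=3, C=4, D=0, E=6)
step 4: fire t1:  (A=2, B=3, C=4, D=0, E=6) → (A=3, B=3, C=7, D=0, E=7)
step 5: fire t1:  (A=3, B=3, C=7, D=0, E=7) → (A=4, B=3, C=10, D=0, E=8)

(A=4, B=3, C=10, D=0, E=8)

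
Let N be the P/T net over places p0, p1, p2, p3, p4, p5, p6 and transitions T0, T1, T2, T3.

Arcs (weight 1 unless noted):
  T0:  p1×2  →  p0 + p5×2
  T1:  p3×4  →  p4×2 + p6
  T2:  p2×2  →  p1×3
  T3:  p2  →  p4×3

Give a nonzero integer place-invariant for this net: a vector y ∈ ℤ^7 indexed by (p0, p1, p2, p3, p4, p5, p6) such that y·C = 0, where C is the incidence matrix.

Incidence matrix C (rows=places, cols=transitions):
       T0   T1   T2   T3
   p0   1    0    0    0
   p1  -2    0    3    0
   p2   0    0   -2   -1
   p3   0   -4    0    0
   p4   0    2    0    3
   p5   2    0    0    0
   p6   0    1    0    0

Candidate y = [8, 4, 6, 1, 2, 0, 0]; check y·C column-wise:
  col T0: 8·1 + 4·-2 + 6·0 + 1·0 + 2·0 + 0·2 = 0
  col T1: 8·0 + 4·0 + 6·0 + 1·-4 + 2·2 + 0·1 = 0
  col T2: 8·0 + 4·3 + 6·-2 + 1·0 + 2·0 = 0
  col T3: 8·0 + 4·0 + 6·-1 + 1·0 + 2·3 = 0

y = (p0:8, p1:4, p2:6, p3:1, p4:2, p5:0, p6:0)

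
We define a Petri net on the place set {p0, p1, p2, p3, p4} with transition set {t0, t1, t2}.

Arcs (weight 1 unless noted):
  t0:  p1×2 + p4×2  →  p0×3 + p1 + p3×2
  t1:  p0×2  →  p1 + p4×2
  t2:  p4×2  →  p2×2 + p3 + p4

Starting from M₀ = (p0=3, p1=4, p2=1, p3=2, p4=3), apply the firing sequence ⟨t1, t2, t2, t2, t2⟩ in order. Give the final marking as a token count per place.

step 1: fire t1:  (p0=3, p1=4, p2=1, p3=2, p4=3) → (p0=1, p1=5, p2=1, p3=2, p4=5)
step 2: fire t2:  (p0=1, p1=5, p2=1, p3=2, p4=5) → (p0=1, p1=5, p2=3, p3=3, p4=4)
step 3: fire t2:  (p0=1, p1=5, p2=3, p3=3, p4=4) → (p0=1, p1=5, p2=5, p3=4, p4=3)
step 4: fire t2:  (p0=1, p1=5, p2=5, p3=4, p4=3) → (p0=1, p1=5, p2=7, p3=5, p4=2)
step 5: fire t2:  (p0=1, p1=5, p2=7, p3=5, p4=2) → (p0=1, p1=5, p2=9, p3=6, p4=1)

(p0=1, p1=5, p2=9, p3=6, p4=1)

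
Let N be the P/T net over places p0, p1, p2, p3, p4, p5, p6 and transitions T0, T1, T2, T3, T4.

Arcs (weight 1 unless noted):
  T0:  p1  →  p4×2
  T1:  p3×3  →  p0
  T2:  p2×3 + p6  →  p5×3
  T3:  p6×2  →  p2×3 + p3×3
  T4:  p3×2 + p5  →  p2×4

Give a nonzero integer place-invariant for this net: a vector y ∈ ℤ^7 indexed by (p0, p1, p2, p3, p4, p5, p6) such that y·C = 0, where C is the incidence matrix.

Incidence matrix C (rows=places, cols=transitions):
       T0   T1   T2   T3   T4
   p0   0    1    0    0    0
   p1  -1    0    0    0    0
   p2   0    0   -3    3    4
   p3   0   -3    0    3   -2
   p4   2    0    0    0    0
   p5   0    0    3    0   -1
   p6   0    0   -1   -2    0

Candidate y = [0, 2, 0, 0, 1, 0, 0]; check y·C column-wise:
  col T0: 2·-1 + 1·2 = 0
  col T1: 0·1 + 2·0 + 0·-3 + 1·0 = 0
  col T2: 2·0 + 0·-3 + 1·0 + 0·3 + 0·-1 = 0
  col T3: 2·0 + 0·3 + 0·3 + 1·0 + 0·-2 = 0
  col T4: 2·0 + 0·4 + 0·-2 + 1·0 + 0·-1 = 0

y = (p0:0, p1:2, p2:0, p3:0, p4:1, p5:0, p6:0)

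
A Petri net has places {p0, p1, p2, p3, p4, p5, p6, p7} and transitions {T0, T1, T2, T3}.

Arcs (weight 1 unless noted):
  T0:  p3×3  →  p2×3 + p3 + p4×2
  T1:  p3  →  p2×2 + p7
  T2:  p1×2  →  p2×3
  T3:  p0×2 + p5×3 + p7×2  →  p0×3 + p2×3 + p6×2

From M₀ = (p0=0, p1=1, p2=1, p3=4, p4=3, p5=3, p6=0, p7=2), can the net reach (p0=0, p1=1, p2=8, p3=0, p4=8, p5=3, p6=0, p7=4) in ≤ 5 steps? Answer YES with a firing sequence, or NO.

depth 0: 1 marking
depth 1: 3 markings reached so far
depth 2: 5 markings reached so far
depth 3: 7 markings reached so far
depth 4: 8 markings reached so far
depth 5: 8 markings reached so far
(frontier empty at depth 5; search complete)
target is not among the 8 markings reachable within 5 steps

NO — not reachable within 5 firings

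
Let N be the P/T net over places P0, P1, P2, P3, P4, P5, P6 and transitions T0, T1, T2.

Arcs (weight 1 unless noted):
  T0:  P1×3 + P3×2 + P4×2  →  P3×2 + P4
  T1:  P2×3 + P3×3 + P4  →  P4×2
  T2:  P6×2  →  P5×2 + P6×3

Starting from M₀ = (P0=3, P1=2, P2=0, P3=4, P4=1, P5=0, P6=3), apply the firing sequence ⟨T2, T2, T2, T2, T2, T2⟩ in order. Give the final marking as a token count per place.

(P0=3, P1=2, P2=0, P3=4, P4=1, P5=12, P6=9)

step 1: fire T2:  (P0=3, P1=2, P2=0, P3=4, P4=1, P5=0, P6=3) → (P0=3, P1=2, P2=0, P3=4, P4=1, P5=2, P6=4)
step 2: fire T2:  (P0=3, P1=2, P2=0, P3=4, P4=1, P5=2, P6=4) → (P0=3, P1=2, P2=0, P3=4, P4=1, P5=4, P6=5)
step 3: fire T2:  (P0=3, P1=2, P2=0, P3=4, P4=1, P5=4, P6=5) → (P0=3, P1=2, P2=0, P3=4, P4=1, P5=6, P6=6)
step 4: fire T2:  (P0=3, P1=2, P2=0, P3=4, P4=1, P5=6, P6=6) → (P0=3, P1=2, P2=0, P3=4, P4=1, P5=8, P6=7)
step 5: fire T2:  (P0=3, P1=2, P2=0, P3=4, P4=1, P5=8, P6=7) → (P0=3, P1=2, P2=0, P3=4, P4=1, P5=10, P6=8)
step 6: fire T2:  (P0=3, P1=2, P2=0, P3=4, P4=1, P5=10, P6=8) → (P0=3, P1=2, P2=0, P3=4, P4=1, P5=12, P6=9)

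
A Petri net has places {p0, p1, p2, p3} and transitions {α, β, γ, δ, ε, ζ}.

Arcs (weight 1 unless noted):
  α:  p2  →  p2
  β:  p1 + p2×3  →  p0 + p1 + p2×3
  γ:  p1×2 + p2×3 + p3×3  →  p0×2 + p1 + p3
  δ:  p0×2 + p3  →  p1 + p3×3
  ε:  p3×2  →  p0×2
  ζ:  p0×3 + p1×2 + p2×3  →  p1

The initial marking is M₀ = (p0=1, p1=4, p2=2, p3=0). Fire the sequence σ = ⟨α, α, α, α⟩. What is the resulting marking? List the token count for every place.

(p0=1, p1=4, p2=2, p3=0)

step 1: fire α:  (p0=1, p1=4, p2=2, p3=0) → (p0=1, p1=4, p2=2, p3=0)
step 2: fire α:  (p0=1, p1=4, p2=2, p3=0) → (p0=1, p1=4, p2=2, p3=0)
step 3: fire α:  (p0=1, p1=4, p2=2, p3=0) → (p0=1, p1=4, p2=2, p3=0)
step 4: fire α:  (p0=1, p1=4, p2=2, p3=0) → (p0=1, p1=4, p2=2, p3=0)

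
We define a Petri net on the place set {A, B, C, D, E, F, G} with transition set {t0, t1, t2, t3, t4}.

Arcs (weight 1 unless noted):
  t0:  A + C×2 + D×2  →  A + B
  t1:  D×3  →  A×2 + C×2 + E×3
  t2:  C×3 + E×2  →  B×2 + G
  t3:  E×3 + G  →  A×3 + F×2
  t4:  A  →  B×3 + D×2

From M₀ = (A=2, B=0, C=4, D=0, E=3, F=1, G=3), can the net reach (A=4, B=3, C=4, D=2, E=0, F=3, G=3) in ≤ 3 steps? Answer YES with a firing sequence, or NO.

NO — not reachable within 3 firings

depth 0: 1 marking
depth 1: 4 markings reached so far
depth 2: 8 markings reached so far
depth 3: 13 markings reached so far
target is not among the 13 markings reachable within 3 steps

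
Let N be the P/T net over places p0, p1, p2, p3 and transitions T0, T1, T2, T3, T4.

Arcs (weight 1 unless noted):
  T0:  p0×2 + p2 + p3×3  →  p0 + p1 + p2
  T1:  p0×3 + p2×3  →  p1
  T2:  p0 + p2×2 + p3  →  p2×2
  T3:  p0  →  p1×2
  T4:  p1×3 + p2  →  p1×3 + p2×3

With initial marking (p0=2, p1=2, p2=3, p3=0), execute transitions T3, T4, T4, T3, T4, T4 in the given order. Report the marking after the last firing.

(p0=0, p1=6, p2=11, p3=0)

step 1: fire T3:  (p0=2, p1=2, p2=3, p3=0) → (p0=1, p1=4, p2=3, p3=0)
step 2: fire T4:  (p0=1, p1=4, p2=3, p3=0) → (p0=1, p1=4, p2=5, p3=0)
step 3: fire T4:  (p0=1, p1=4, p2=5, p3=0) → (p0=1, p1=4, p2=7, p3=0)
step 4: fire T3:  (p0=1, p1=4, p2=7, p3=0) → (p0=0, p1=6, p2=7, p3=0)
step 5: fire T4:  (p0=0, p1=6, p2=7, p3=0) → (p0=0, p1=6, p2=9, p3=0)
step 6: fire T4:  (p0=0, p1=6, p2=9, p3=0) → (p0=0, p1=6, p2=11, p3=0)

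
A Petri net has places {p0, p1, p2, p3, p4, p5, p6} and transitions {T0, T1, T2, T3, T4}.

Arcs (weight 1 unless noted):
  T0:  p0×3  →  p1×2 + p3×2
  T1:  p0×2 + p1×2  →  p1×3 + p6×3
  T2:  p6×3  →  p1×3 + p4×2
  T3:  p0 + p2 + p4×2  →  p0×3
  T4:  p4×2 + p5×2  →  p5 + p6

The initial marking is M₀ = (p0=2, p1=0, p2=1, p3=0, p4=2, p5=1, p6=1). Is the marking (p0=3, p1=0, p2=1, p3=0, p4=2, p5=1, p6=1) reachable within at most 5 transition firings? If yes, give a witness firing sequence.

NO — not reachable within 5 firings

depth 0: 1 marking
depth 1: 2 markings reached so far
depth 2: 3 markings reached so far
depth 3: 3 markings reached so far
(frontier empty at depth 3; search complete)
target is not among the 3 markings reachable within 5 steps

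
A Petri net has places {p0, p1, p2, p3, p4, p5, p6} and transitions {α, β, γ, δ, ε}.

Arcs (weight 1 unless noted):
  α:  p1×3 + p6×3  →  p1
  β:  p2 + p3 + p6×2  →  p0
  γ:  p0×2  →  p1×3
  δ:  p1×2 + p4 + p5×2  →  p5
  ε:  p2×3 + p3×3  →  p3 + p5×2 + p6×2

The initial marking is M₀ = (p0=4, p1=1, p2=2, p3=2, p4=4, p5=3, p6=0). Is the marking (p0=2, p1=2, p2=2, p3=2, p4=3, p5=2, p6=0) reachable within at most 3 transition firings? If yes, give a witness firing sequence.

step 1: fire γ:  (p0=4, p1=1, p2=2, p3=2, p4=4, p5=3, p6=0) → (p0=2, p1=4, p2=2, p3=2, p4=4, p5=3, p6=0)
step 2: fire δ:  (p0=2, p1=4, p2=2, p3=2, p4=4, p5=3, p6=0) → (p0=2, p1=2, p2=2, p3=2, p4=3, p5=2, p6=0)

YES — reachable via ⟨γ, δ⟩ (2 firings)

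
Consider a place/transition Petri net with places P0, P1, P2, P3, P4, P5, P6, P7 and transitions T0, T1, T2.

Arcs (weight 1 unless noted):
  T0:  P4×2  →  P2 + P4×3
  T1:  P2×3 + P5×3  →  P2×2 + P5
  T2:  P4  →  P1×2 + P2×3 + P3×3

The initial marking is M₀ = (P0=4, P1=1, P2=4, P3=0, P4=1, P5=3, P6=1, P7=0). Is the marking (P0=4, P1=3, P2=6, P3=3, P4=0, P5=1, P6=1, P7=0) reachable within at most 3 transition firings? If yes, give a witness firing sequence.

step 1: fire T1:  (P0=4, P1=1, P2=4, P3=0, P4=1, P5=3, P6=1, P7=0) → (P0=4, P1=1, P2=3, P3=0, P4=1, P5=1, P6=1, P7=0)
step 2: fire T2:  (P0=4, P1=1, P2=3, P3=0, P4=1, P5=1, P6=1, P7=0) → (P0=4, P1=3, P2=6, P3=3, P4=0, P5=1, P6=1, P7=0)

YES — reachable via ⟨T1, T2⟩ (2 firings)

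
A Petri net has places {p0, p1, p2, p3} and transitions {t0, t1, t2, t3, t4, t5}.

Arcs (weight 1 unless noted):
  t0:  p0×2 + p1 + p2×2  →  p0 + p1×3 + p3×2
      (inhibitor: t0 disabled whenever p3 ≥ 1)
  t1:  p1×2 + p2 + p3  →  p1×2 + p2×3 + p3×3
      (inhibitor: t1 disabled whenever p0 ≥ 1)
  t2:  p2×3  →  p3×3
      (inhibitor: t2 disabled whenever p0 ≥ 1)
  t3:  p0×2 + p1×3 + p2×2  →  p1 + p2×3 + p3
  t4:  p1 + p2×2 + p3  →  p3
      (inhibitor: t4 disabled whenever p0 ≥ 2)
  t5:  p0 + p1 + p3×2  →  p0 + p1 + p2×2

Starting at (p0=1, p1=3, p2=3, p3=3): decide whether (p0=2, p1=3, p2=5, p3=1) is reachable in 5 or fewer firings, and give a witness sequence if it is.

NO — not reachable within 5 firings

depth 0: 1 marking
depth 1: 3 markings reached so far
depth 2: 4 markings reached so far
depth 3: 5 markings reached so far
depth 4: 5 markings reached so far
(frontier empty at depth 4; search complete)
target is not among the 5 markings reachable within 5 steps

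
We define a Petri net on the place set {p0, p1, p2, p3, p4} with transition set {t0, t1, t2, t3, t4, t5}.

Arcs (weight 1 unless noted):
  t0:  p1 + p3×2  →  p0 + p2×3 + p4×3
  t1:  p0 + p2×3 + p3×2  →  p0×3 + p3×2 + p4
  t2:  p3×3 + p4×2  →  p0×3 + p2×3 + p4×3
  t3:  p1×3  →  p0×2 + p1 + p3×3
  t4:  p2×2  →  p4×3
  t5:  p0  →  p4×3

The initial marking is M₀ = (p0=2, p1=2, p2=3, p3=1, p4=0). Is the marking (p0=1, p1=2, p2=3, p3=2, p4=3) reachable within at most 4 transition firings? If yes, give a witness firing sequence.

depth 0: 1 marking
depth 1: 3 markings reached so far
depth 2: 5 markings reached so far
depth 3: 6 markings reached so far
depth 4: 6 markings reached so far
(frontier empty at depth 4; search complete)
target is not among the 6 markings reachable within 4 steps

NO — not reachable within 4 firings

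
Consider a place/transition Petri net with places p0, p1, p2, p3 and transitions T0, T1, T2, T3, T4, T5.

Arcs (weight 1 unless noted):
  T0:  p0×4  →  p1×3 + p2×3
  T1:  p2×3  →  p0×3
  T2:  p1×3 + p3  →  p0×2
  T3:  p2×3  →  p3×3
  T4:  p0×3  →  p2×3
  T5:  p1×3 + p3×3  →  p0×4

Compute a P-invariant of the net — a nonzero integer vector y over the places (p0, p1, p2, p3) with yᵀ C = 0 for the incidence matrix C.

Incidence matrix C (rows=places, cols=transitions):
       T0   T1   T2   T3   T4   T5
   p0  -4    3    2    0   -3    4
   p1   3    0   -3    0    0   -3
   p2   3   -3    0   -3    3    0
   p3   0    0   -1    3    0   -3

Candidate y = [3, 1, 3, 3]; check y·C column-wise:
  col T0: 3·-4 + 1·3 + 3·3 + 3·0 = 0
  col T1: 3·3 + 1·0 + 3·-3 + 3·0 = 0
  col T2: 3·2 + 1·-3 + 3·0 + 3·-1 = 0
  col T3: 3·0 + 1·0 + 3·-3 + 3·3 = 0
  col T4: 3·-3 + 1·0 + 3·3 + 3·0 = 0
  col T5: 3·4 + 1·-3 + 3·0 + 3·-3 = 0

y = (p0:3, p1:1, p2:3, p3:3)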